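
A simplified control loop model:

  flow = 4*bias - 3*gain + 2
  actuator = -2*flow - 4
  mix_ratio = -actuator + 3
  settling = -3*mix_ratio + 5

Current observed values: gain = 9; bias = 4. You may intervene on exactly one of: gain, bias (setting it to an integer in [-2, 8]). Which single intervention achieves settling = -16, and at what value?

Intervening on gain: with other inputs at their observed values, settling = 18*gain - 124. Solving for -16 gives gain = 6, within [-2, 8].
Intervening on bias: settling = -24*bias + 134. Reaching -16 requires bias = 25/4, not an integer.

set gain = 6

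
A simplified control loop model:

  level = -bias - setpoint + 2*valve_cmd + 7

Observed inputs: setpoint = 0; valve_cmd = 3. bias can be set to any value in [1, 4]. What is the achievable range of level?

Substituting into the level equation gives level = -bias + 13.
Linear in bias, so extremes are at the endpoints: bias = 1 gives level = 12; bias = 4 gives level = 9.

9 to 12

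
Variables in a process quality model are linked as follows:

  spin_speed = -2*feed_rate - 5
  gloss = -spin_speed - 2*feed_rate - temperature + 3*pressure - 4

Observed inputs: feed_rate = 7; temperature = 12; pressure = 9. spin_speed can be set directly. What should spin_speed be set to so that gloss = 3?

spin_speed = -6

Intervening on spin_speed fixes its value directly, overriding its dependence on feed_rate.
Substituting into the gloss equation gives gloss = -spin_speed - 3.
Solve -spin_speed - 3 = 3: spin_speed = (3 + 3) / -1 = -6.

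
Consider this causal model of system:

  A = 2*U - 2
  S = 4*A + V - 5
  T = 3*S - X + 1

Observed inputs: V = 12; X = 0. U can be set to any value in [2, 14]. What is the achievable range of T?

Substituting into the S equation gives S = 8*U - 1.
Substituting into the T equation gives T = 24*U - 2.
Linear in U, so extremes are at the endpoints: U = 2 gives T = 46; U = 14 gives T = 334.

46 to 334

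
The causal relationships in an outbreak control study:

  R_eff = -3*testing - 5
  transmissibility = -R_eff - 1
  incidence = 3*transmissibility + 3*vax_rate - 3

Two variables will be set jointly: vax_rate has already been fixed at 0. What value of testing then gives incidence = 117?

testing = 12

With vax_rate held at 0:
Substituting into the transmissibility equation gives transmissibility = 3*testing + 4.
incidence becomes 9*testing + 9.
Solve 9*testing + 9 = 117: testing = (117 - 9) / 9 = 12.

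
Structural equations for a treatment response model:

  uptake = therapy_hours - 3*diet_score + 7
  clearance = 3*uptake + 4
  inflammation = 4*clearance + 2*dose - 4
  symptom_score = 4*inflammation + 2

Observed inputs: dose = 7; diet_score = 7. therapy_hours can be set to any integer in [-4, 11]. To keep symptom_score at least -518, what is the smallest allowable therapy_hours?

therapy_hours = 1

Substituting into the uptake equation gives uptake = therapy_hours - 14.
Substituting into the clearance equation gives clearance = 3*therapy_hours - 38.
So inflammation = 12*therapy_hours - 142.
symptom_score becomes 48*therapy_hours - 566.
Require 48*therapy_hours - 566 ≥ -518, so therapy_hours ≥ 1.
The smallest integer in [-4, 11] satisfying this is 1.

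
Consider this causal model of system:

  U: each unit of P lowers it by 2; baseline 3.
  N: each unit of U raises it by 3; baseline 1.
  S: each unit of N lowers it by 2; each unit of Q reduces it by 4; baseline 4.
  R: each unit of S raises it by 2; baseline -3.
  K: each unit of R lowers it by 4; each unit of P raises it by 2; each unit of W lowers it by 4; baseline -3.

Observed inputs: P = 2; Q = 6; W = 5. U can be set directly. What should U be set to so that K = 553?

Intervening on U fixes its value directly, overriding its dependence on P.
Substituting into the S equation gives S = -6*U - 22.
Substituting into the R equation gives R = -12*U - 47.
Substituting into the K equation gives K = 48*U + 169.
Solve 48*U + 169 = 553: U = (553 - 169) / 48 = 8.

U = 8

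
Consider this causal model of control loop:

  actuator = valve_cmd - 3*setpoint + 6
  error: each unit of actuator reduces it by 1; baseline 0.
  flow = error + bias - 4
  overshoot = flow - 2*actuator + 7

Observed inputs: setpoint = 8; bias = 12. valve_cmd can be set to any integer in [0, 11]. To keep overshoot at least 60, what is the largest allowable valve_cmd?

Substituting into the actuator equation gives actuator = valve_cmd - 18.
Substituting into the error equation gives error = -valve_cmd + 18.
Substituting into the flow equation gives flow = -valve_cmd + 26.
Substituting into the overshoot equation gives overshoot = -3*valve_cmd + 69.
Require -3*valve_cmd + 69 ≥ 60, so valve_cmd ≤ 3.
The largest integer in [0, 11] satisfying this is 3.

valve_cmd = 3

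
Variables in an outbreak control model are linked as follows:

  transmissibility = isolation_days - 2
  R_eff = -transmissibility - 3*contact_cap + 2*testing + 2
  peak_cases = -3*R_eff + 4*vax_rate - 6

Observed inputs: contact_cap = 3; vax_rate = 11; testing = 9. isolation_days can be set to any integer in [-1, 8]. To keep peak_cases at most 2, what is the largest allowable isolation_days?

Substituting into the R_eff equation gives R_eff = -isolation_days + 13.
So peak_cases = 3*isolation_days - 1.
Require 3*isolation_days - 1 ≤ 2, so isolation_days ≤ 1.
The largest integer in [-1, 8] satisfying this is 1.

isolation_days = 1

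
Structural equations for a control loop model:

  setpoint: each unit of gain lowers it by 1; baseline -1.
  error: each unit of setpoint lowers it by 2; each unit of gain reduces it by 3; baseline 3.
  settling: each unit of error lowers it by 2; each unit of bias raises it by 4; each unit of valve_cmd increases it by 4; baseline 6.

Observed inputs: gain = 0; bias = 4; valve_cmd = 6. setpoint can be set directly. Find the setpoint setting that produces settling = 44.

Intervening on setpoint fixes its value directly, overriding its dependence on gain.
Substituting into the error equation gives error = -2*setpoint + 3.
settling becomes 4*setpoint + 40.
Solve 4*setpoint + 40 = 44: setpoint = (44 - 40) / 4 = 1.

setpoint = 1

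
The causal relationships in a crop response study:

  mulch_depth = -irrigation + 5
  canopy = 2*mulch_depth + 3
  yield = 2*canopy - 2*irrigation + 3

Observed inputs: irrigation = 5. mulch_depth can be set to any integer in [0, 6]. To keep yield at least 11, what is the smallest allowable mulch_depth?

Intervening on mulch_depth fixes its value directly, overriding its dependence on irrigation.
Substituting into the yield equation gives yield = 4*mulch_depth - 1.
Require 4*mulch_depth - 1 ≥ 11, so mulch_depth ≥ 3.
The smallest integer in [0, 6] satisfying this is 3.

mulch_depth = 3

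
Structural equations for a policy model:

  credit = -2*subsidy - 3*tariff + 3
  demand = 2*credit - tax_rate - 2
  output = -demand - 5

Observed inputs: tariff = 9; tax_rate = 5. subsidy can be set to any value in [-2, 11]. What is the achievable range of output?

42 to 94

Substituting into the credit equation gives credit = -2*subsidy - 24.
Substituting into the demand equation gives demand = -4*subsidy - 55.
Substituting into the output equation gives output = 4*subsidy + 50.
Linear in subsidy, so extremes are at the endpoints: subsidy = -2 gives output = 42; subsidy = 11 gives output = 94.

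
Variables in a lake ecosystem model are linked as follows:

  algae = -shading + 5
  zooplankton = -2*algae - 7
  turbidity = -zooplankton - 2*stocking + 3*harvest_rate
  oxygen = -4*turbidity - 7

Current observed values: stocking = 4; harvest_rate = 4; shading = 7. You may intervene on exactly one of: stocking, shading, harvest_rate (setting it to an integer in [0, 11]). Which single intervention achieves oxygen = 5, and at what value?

set stocking = 9

Intervening on stocking: with other inputs at their observed values, oxygen = 8*stocking - 67. Solving for 5 gives stocking = 9, within [0, 11].
Intervening on shading: oxygen = 8*shading - 91. Reaching 5 requires shading = 12, outside [0, 11].
Intervening on harvest_rate: oxygen = -12*harvest_rate + 13. Reaching 5 requires harvest_rate = 2/3, not an integer.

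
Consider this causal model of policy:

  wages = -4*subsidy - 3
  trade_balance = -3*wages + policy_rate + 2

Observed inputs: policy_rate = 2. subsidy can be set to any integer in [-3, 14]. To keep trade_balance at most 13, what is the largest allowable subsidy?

Substituting into the trade_balance equation gives trade_balance = 12*subsidy + 13.
Require 12*subsidy + 13 ≤ 13, so subsidy ≤ 0.
The largest integer in [-3, 14] satisfying this is 0.

subsidy = 0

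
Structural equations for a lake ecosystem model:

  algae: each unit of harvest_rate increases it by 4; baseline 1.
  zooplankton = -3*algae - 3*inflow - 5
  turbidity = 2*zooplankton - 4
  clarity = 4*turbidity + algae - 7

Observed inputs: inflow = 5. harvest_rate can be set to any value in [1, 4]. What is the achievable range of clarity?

Substituting into the zooplankton equation gives zooplankton = -12*harvest_rate - 23.
This gives turbidity = -24*harvest_rate - 50.
Substituting into the clarity equation gives clarity = -92*harvest_rate - 206.
Linear in harvest_rate, so extremes are at the endpoints: harvest_rate = 1 gives clarity = -298; harvest_rate = 4 gives clarity = -574.

-574 to -298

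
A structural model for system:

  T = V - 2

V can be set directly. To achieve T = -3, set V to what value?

V = -1

Solve V - 2 = -3: V = (-3 + 2) / 1 = -1.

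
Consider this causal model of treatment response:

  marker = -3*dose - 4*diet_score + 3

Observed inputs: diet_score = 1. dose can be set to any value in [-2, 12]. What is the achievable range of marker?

Substituting into the marker equation gives marker = -3*dose - 1.
Linear in dose, so extremes are at the endpoints: dose = -2 gives marker = 5; dose = 12 gives marker = -37.

-37 to 5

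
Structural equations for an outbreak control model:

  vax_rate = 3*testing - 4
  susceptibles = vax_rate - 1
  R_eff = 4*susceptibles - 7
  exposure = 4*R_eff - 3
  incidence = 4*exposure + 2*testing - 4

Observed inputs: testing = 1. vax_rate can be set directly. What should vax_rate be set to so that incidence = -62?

Intervening on vax_rate fixes its value directly, overriding its dependence on testing.
Substituting into the R_eff equation gives R_eff = 4*vax_rate - 11.
Substituting into the exposure equation gives exposure = 16*vax_rate - 47.
incidence becomes 64*vax_rate - 190.
Solve 64*vax_rate - 190 = -62: vax_rate = (-62 + 190) / 64 = 2.

vax_rate = 2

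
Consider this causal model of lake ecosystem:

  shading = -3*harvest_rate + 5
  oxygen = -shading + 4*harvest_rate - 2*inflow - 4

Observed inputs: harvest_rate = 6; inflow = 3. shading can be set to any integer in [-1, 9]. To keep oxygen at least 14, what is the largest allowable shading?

Intervening on shading fixes its value directly, overriding its dependence on harvest_rate.
Substituting into the oxygen equation gives oxygen = -shading + 14.
Require -shading + 14 ≥ 14, so shading ≤ 0.
The largest integer in [-1, 9] satisfying this is 0.

shading = 0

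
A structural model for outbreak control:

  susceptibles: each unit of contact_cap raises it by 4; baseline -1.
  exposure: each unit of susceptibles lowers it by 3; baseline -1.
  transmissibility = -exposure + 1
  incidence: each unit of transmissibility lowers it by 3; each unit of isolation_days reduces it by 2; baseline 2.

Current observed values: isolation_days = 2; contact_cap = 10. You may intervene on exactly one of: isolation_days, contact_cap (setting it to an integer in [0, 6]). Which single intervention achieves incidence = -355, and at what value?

set isolation_days = 0

Intervening on isolation_days: with other inputs at their observed values, incidence = -2*isolation_days - 355. Solving for -355 gives isolation_days = 0, within [0, 6].
Intervening on contact_cap: incidence = -36*contact_cap + 1. Reaching -355 requires contact_cap = 89/9, not an integer.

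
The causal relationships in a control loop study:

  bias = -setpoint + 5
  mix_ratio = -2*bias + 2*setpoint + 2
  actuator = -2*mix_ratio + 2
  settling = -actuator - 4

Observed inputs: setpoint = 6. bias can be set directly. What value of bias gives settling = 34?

bias = -3

Intervening on bias fixes its value directly, overriding its dependence on setpoint.
Substituting into the mix_ratio equation gives mix_ratio = -2*bias + 14.
Substituting into the actuator equation gives actuator = 4*bias - 26.
Substituting into the settling equation gives settling = -4*bias + 22.
Solve -4*bias + 22 = 34: bias = (34 - 22) / -4 = -3.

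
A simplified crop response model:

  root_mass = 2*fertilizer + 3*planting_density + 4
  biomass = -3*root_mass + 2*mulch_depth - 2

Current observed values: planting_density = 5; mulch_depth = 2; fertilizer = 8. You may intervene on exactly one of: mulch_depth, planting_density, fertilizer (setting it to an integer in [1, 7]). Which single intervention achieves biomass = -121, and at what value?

set planting_density = 7

Intervening on mulch_depth: biomass = 2*mulch_depth - 107. Reaching -121 requires mulch_depth = -7, outside [1, 7].
Intervening on planting_density: with other inputs at their observed values, biomass = -9*planting_density - 58. Solving for -121 gives planting_density = 7, within [1, 7].
Intervening on fertilizer: biomass = -6*fertilizer - 55. Reaching -121 requires fertilizer = 11, outside [1, 7].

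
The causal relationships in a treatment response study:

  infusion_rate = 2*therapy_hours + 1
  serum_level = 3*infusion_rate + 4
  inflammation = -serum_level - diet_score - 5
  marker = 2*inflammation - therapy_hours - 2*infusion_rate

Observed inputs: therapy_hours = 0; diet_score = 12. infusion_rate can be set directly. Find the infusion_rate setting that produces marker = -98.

Intervening on infusion_rate fixes its value directly, overriding its dependence on therapy_hours.
Substituting into the inflammation equation gives inflammation = -3*infusion_rate - 21.
marker becomes -8*infusion_rate - 42.
Solve -8*infusion_rate - 42 = -98: infusion_rate = (-98 + 42) / -8 = 7.

infusion_rate = 7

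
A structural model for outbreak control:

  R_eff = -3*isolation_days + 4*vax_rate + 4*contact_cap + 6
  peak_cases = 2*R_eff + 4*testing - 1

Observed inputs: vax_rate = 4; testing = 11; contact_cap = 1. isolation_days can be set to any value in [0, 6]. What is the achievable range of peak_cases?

59 to 95

Substituting into the R_eff equation gives R_eff = -3*isolation_days + 26.
Substituting into the peak_cases equation gives peak_cases = -6*isolation_days + 95.
Linear in isolation_days, so extremes are at the endpoints: isolation_days = 0 gives peak_cases = 95; isolation_days = 6 gives peak_cases = 59.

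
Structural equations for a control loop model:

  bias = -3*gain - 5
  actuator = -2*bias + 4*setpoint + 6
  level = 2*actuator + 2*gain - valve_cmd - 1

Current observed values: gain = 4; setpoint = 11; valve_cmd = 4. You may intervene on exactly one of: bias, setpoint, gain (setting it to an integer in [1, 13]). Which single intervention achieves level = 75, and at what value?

set bias = 7

Intervening on bias: with other inputs at their observed values, level = -4*bias + 103. Solving for 75 gives bias = 7, within [1, 13].
Intervening on setpoint: level = 8*setpoint + 83. Reaching 75 requires setpoint = -1, outside [1, 13].
Intervening on gain: level = 14*gain + 115. Reaching 75 requires gain = -20/7, not an integer.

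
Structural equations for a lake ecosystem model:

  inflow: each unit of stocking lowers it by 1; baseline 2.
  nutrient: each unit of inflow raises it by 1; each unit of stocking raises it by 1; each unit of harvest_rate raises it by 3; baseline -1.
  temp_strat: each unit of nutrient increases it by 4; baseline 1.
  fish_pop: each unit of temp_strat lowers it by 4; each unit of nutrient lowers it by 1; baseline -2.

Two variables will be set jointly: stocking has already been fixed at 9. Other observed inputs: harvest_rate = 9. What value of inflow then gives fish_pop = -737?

With stocking held at 9:
Intervening on inflow fixes its value directly, overriding its dependence on stocking.
Substituting into the nutrient equation gives nutrient = inflow + 35.
Substituting into the temp_strat equation gives temp_strat = 4*inflow + 141.
Substituting into the fish_pop equation gives fish_pop = -17*inflow - 601.
Solve -17*inflow - 601 = -737: inflow = (-737 + 601) / -17 = 8.

inflow = 8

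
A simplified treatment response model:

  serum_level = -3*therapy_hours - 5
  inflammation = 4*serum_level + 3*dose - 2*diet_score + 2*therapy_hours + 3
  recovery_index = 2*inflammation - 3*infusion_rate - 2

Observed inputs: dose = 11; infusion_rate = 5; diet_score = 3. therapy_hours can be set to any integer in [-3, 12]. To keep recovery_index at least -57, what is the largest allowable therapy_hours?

Substituting into the inflammation equation gives inflammation = -10*therapy_hours + 10.
Substituting into the recovery_index equation gives recovery_index = -20*therapy_hours + 3.
Require -20*therapy_hours + 3 ≥ -57, so therapy_hours ≤ 3.
The largest integer in [-3, 12] satisfying this is 3.

therapy_hours = 3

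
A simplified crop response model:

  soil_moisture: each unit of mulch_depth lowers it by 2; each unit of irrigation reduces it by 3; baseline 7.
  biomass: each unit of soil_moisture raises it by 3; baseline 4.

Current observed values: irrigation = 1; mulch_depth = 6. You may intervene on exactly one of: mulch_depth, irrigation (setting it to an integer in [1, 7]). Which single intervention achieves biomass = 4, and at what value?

set mulch_depth = 2

Intervening on mulch_depth: with other inputs at their observed values, biomass = -6*mulch_depth + 16. Solving for 4 gives mulch_depth = 2, within [1, 7].
Intervening on irrigation: biomass = -9*irrigation - 11. Reaching 4 requires irrigation = -5/3, not an integer.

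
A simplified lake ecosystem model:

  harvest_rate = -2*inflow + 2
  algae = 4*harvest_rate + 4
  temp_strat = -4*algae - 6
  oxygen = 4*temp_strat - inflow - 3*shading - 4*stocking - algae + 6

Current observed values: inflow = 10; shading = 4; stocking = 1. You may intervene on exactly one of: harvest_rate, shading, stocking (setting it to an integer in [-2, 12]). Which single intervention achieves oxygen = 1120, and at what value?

set stocking = -1

Intervening on harvest_rate: oxygen = -68*harvest_rate - 112. Reaching 1120 requires harvest_rate = -308/17, not an integer.
Intervening on shading: oxygen = -3*shading + 1124. Reaching 1120 requires shading = 4/3, not an integer.
Intervening on stocking: with other inputs at their observed values, oxygen = -4*stocking + 1116. Solving for 1120 gives stocking = -1, within [-2, 12].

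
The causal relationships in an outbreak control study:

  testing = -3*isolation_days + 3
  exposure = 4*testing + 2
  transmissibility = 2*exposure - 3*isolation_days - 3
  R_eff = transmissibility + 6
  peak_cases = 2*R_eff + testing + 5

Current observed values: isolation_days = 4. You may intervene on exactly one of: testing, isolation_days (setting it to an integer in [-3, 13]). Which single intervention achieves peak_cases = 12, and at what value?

set testing = 1

Intervening on testing: with other inputs at their observed values, peak_cases = 17*testing - 5. Solving for 12 gives testing = 1, within [-3, 13].
Intervening on isolation_days: peak_cases = -57*isolation_days + 70. Reaching 12 requires isolation_days = 58/57, not an integer.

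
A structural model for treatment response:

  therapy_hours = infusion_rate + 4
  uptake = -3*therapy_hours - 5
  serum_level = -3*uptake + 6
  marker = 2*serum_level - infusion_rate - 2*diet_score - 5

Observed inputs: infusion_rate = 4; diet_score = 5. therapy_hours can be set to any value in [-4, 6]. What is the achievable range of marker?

-49 to 131

Intervening on therapy_hours fixes its value directly, overriding its dependence on infusion_rate.
Substituting into the serum_level equation gives serum_level = 9*therapy_hours + 21.
Substituting into the marker equation gives marker = 18*therapy_hours + 23.
Linear in therapy_hours, so extremes are at the endpoints: therapy_hours = -4 gives marker = -49; therapy_hours = 6 gives marker = 131.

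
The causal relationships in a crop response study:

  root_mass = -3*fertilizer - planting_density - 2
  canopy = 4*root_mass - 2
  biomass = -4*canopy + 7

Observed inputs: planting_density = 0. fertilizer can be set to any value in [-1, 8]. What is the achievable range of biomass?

Substituting into the root_mass equation gives root_mass = -3*fertilizer - 2.
Substituting into the canopy equation gives canopy = -12*fertilizer - 10.
Substituting into the biomass equation gives biomass = 48*fertilizer + 47.
Linear in fertilizer, so extremes are at the endpoints: fertilizer = -1 gives biomass = -1; fertilizer = 8 gives biomass = 431.

-1 to 431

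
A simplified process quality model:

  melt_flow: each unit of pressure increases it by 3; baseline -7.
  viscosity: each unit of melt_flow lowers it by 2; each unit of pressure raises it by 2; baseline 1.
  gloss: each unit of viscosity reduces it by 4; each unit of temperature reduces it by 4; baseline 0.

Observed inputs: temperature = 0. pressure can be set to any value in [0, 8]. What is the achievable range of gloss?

-60 to 68

Substituting into the viscosity equation gives viscosity = -4*pressure + 15.
Substituting into the gloss equation gives gloss = 16*pressure - 60.
Linear in pressure, so extremes are at the endpoints: pressure = 0 gives gloss = -60; pressure = 8 gives gloss = 68.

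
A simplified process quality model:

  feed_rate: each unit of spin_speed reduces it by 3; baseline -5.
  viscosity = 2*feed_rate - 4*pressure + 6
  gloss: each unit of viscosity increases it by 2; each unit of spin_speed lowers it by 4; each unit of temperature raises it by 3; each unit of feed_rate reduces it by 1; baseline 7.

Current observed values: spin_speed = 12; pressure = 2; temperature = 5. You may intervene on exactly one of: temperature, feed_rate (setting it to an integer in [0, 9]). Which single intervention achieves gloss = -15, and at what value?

Intervening on temperature: gloss = 3*temperature - 168. Reaching -15 requires temperature = 51, outside [0, 9].
Intervening on feed_rate: with other inputs at their observed values, gloss = 3*feed_rate - 30. Solving for -15 gives feed_rate = 5, within [0, 9].

set feed_rate = 5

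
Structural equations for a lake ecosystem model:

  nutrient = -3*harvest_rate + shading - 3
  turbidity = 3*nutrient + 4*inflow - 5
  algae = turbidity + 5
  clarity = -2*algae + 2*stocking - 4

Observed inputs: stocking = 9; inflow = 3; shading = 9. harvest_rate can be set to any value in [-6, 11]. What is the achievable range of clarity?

Substituting into the nutrient equation gives nutrient = -3*harvest_rate + 6.
Substituting into the turbidity equation gives turbidity = -9*harvest_rate + 25.
Substituting into the algae equation gives algae = -9*harvest_rate + 30.
Substituting into the clarity equation gives clarity = 18*harvest_rate - 46.
Linear in harvest_rate, so extremes are at the endpoints: harvest_rate = -6 gives clarity = -154; harvest_rate = 11 gives clarity = 152.

-154 to 152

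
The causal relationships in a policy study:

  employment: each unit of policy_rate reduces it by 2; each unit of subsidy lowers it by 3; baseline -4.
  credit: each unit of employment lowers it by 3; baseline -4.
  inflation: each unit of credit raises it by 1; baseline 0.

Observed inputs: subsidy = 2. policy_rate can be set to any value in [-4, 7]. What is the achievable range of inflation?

2 to 68

Substituting into the employment equation gives employment = -2*policy_rate - 10.
credit becomes 6*policy_rate + 26.
This gives inflation = 6*policy_rate + 26.
Linear in policy_rate, so extremes are at the endpoints: policy_rate = -4 gives inflation = 2; policy_rate = 7 gives inflation = 68.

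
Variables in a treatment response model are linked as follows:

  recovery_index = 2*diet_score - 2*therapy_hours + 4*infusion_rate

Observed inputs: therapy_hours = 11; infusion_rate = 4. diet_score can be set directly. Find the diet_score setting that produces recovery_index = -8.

Substituting into the recovery_index equation gives recovery_index = 2*diet_score - 6.
Solve 2*diet_score - 6 = -8: diet_score = (-8 + 6) / 2 = -1.

diet_score = -1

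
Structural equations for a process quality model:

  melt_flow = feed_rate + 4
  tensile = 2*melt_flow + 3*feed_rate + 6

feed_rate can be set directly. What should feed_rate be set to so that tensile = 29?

Substituting into the tensile equation gives tensile = 5*feed_rate + 14.
Solve 5*feed_rate + 14 = 29: feed_rate = (29 - 14) / 5 = 3.

feed_rate = 3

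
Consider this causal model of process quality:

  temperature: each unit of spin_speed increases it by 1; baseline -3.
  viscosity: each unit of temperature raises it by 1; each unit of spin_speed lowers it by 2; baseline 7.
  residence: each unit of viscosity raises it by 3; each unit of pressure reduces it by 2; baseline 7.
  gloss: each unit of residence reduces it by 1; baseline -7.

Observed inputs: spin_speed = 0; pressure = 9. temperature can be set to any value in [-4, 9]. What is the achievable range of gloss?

Intervening on temperature fixes its value directly, overriding its dependence on spin_speed.
Substituting into the viscosity equation gives viscosity = temperature + 7.
Substituting into the residence equation gives residence = 3*temperature + 10.
Substituting into the gloss equation gives gloss = -3*temperature - 17.
Linear in temperature, so extremes are at the endpoints: temperature = -4 gives gloss = -5; temperature = 9 gives gloss = -44.

-44 to -5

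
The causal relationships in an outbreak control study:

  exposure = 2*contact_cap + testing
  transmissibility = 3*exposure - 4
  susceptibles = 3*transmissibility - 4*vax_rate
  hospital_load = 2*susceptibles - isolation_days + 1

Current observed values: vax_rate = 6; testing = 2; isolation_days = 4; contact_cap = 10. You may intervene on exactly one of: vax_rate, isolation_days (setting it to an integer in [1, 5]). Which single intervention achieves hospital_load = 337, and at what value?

Intervening on vax_rate: with other inputs at their observed values, hospital_load = -8*vax_rate + 369. Solving for 337 gives vax_rate = 4, within [1, 5].
Intervening on isolation_days: hospital_load = -isolation_days + 325. Reaching 337 requires isolation_days = -12, outside [1, 5].

set vax_rate = 4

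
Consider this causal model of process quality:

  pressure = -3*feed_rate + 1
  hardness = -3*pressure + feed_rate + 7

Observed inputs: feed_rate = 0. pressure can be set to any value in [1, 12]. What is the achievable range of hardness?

-29 to 4

Intervening on pressure fixes its value directly, overriding its dependence on feed_rate.
Substituting into the hardness equation gives hardness = -3*pressure + 7.
Linear in pressure, so extremes are at the endpoints: pressure = 1 gives hardness = 4; pressure = 12 gives hardness = -29.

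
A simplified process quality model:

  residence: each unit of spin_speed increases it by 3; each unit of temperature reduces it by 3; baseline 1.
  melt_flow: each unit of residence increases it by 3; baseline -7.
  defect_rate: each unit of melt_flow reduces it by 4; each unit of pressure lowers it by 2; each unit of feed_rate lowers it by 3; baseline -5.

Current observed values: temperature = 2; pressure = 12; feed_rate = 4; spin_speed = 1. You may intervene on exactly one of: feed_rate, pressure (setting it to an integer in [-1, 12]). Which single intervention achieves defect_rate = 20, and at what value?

set feed_rate = 1

Intervening on feed_rate: with other inputs at their observed values, defect_rate = -3*feed_rate + 23. Solving for 20 gives feed_rate = 1, within [-1, 12].
Intervening on pressure: defect_rate = -2*pressure + 35. Reaching 20 requires pressure = 15/2, not an integer.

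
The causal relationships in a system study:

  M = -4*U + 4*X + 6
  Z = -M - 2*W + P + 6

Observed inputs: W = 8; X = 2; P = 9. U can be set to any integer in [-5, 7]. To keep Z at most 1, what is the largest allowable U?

U = 4

Substituting into the M equation gives M = -4*U + 14.
Substituting into the Z equation gives Z = 4*U - 15.
Require 4*U - 15 ≤ 1, so U ≤ 4.
The largest integer in [-5, 7] satisfying this is 4.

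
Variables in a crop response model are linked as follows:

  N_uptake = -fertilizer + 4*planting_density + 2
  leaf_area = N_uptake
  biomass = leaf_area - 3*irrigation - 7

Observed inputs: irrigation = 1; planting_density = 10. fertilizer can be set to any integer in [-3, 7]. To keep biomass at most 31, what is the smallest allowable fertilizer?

fertilizer = 1

Substituting into the N_uptake equation gives N_uptake = -fertilizer + 42.
So leaf_area = -fertilizer + 42.
This gives biomass = -fertilizer + 32.
Require -fertilizer + 32 ≤ 31, so fertilizer ≥ 1.
The smallest integer in [-3, 7] satisfying this is 1.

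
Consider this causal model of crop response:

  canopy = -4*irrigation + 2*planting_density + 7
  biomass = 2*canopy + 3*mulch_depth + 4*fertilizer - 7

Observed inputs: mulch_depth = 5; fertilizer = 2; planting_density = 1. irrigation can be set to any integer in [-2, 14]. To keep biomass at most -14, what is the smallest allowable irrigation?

irrigation = 6

Substituting into the canopy equation gives canopy = -4*irrigation + 9.
Substituting into the biomass equation gives biomass = -8*irrigation + 34.
Require -8*irrigation + 34 ≤ -14, so irrigation ≥ 6.
The smallest integer in [-2, 14] satisfying this is 6.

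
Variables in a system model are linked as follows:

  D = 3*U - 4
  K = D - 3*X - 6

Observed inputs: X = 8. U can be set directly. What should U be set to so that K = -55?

Substituting into the K equation gives K = 3*U - 34.
Solve 3*U - 34 = -55: U = (-55 + 34) / 3 = -7.

U = -7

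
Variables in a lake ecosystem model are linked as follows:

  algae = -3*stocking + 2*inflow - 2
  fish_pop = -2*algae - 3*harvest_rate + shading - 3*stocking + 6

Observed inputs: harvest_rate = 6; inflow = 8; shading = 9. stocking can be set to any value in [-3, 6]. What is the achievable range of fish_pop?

-40 to -13

Substituting into the algae equation gives algae = -3*stocking + 14.
Substituting into the fish_pop equation gives fish_pop = 3*stocking - 31.
Linear in stocking, so extremes are at the endpoints: stocking = -3 gives fish_pop = -40; stocking = 6 gives fish_pop = -13.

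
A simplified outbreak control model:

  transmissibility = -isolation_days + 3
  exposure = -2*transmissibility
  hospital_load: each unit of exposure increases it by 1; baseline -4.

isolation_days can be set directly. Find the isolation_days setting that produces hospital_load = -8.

Substituting into the exposure equation gives exposure = 2*isolation_days - 6.
Substituting into the hospital_load equation gives hospital_load = 2*isolation_days - 10.
Solve 2*isolation_days - 10 = -8: isolation_days = (-8 + 10) / 2 = 1.

isolation_days = 1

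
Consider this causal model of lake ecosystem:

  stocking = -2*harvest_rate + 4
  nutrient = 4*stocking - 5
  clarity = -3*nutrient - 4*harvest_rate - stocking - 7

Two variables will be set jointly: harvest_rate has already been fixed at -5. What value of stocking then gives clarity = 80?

With harvest_rate held at -5:
Intervening on stocking fixes its value directly, overriding its dependence on harvest_rate.
Substituting into the clarity equation gives clarity = -13*stocking + 28.
Solve -13*stocking + 28 = 80: stocking = (80 - 28) / -13 = -4.

stocking = -4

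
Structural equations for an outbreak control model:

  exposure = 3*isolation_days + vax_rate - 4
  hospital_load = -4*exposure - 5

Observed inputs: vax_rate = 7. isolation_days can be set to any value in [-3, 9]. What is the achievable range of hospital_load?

-125 to 19

Substituting into the exposure equation gives exposure = 3*isolation_days + 3.
Substituting into the hospital_load equation gives hospital_load = -12*isolation_days - 17.
Linear in isolation_days, so extremes are at the endpoints: isolation_days = -3 gives hospital_load = 19; isolation_days = 9 gives hospital_load = -125.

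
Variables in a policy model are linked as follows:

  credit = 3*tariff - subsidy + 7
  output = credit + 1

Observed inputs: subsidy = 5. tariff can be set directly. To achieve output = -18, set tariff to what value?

tariff = -7

Substituting into the credit equation gives credit = 3*tariff + 2.
So output = 3*tariff + 3.
Solve 3*tariff + 3 = -18: tariff = (-18 - 3) / 3 = -7.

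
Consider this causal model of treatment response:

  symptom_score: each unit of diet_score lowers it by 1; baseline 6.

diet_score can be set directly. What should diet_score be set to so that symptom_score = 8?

diet_score = -2

Solve -diet_score + 6 = 8: diet_score = (8 - 6) / -1 = -2.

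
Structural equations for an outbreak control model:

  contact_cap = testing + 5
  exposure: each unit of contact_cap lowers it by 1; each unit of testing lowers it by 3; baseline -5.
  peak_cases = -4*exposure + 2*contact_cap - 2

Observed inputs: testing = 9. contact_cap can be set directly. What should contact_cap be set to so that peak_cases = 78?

contact_cap = -8

Intervening on contact_cap fixes its value directly, overriding its dependence on testing.
Substituting into the exposure equation gives exposure = -contact_cap - 32.
Substituting into the peak_cases equation gives peak_cases = 6*contact_cap + 126.
Solve 6*contact_cap + 126 = 78: contact_cap = (78 - 126) / 6 = -8.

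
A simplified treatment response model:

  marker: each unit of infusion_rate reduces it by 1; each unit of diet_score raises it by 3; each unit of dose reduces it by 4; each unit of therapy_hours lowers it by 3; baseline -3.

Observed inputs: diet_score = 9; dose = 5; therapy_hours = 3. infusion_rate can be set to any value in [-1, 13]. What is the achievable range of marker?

-18 to -4

Substituting into the marker equation gives marker = -infusion_rate - 5.
Linear in infusion_rate, so extremes are at the endpoints: infusion_rate = -1 gives marker = -4; infusion_rate = 13 gives marker = -18.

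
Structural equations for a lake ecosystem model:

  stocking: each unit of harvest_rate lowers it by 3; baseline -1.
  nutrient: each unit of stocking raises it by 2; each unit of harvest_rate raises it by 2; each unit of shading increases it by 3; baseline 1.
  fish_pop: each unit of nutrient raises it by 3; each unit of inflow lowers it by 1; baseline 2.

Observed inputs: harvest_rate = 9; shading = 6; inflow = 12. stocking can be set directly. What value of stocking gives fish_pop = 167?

Intervening on stocking fixes its value directly, overriding its dependence on harvest_rate.
Substituting into the nutrient equation gives nutrient = 2*stocking + 37.
So fish_pop = 6*stocking + 101.
Solve 6*stocking + 101 = 167: stocking = (167 - 101) / 6 = 11.

stocking = 11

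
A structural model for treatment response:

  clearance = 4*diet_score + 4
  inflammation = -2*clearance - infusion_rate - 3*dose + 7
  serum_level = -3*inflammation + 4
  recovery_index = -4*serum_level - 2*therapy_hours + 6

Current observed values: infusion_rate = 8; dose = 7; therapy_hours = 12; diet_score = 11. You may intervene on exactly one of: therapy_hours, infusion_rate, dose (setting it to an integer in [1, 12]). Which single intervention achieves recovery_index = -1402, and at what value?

set infusion_rate = 4

Intervening on therapy_hours: recovery_index = -2*therapy_hours - 1426. Reaching -1402 requires therapy_hours = -12, outside [1, 12].
Intervening on infusion_rate: with other inputs at their observed values, recovery_index = -12*infusion_rate - 1354. Solving for -1402 gives infusion_rate = 4, within [1, 12].
Intervening on dose: recovery_index = -36*dose - 1198. Reaching -1402 requires dose = 17/3, not an integer.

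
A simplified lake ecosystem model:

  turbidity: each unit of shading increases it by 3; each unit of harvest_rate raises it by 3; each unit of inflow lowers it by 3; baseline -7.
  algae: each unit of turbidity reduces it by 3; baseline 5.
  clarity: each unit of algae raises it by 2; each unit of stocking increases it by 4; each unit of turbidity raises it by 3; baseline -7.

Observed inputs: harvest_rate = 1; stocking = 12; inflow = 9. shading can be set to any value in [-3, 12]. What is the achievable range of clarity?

36 to 171

Substituting into the turbidity equation gives turbidity = 3*shading - 31.
Substituting into the algae equation gives algae = -9*shading + 98.
So clarity = -9*shading + 144.
Linear in shading, so extremes are at the endpoints: shading = -3 gives clarity = 171; shading = 12 gives clarity = 36.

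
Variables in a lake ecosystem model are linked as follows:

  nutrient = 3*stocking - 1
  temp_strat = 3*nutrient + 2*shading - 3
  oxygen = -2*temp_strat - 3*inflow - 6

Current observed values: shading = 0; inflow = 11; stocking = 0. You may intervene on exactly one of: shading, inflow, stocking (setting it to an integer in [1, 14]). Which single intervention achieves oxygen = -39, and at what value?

Intervening on shading: with other inputs at their observed values, oxygen = -4*shading - 27. Solving for -39 gives shading = 3, within [1, 14].
Intervening on inflow: oxygen = -3*inflow + 6. Reaching -39 requires inflow = 15, outside [1, 14].
Intervening on stocking: oxygen = -18*stocking - 27. Reaching -39 requires stocking = 2/3, not an integer.

set shading = 3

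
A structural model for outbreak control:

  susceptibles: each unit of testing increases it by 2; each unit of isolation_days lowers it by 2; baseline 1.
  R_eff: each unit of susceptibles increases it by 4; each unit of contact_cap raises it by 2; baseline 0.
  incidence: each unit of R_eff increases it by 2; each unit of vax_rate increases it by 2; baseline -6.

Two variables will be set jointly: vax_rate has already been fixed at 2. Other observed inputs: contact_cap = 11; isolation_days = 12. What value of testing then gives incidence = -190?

testing = -3

With vax_rate held at 2:
Substituting into the susceptibles equation gives susceptibles = 2*testing - 23.
This gives R_eff = 8*testing - 70.
incidence becomes 16*testing - 142.
Solve 16*testing - 142 = -190: testing = (-190 + 142) / 16 = -3.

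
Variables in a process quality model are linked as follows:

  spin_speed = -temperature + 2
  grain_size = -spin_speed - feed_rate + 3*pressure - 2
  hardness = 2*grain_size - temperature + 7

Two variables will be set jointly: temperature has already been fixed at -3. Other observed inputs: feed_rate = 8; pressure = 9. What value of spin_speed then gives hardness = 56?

spin_speed = -6

With temperature held at -3:
Intervening on spin_speed fixes its value directly, overriding its dependence on temperature.
Substituting into the grain_size equation gives grain_size = -spin_speed + 17.
hardness becomes -2*spin_speed + 44.
Solve -2*spin_speed + 44 = 56: spin_speed = (56 - 44) / -2 = -6.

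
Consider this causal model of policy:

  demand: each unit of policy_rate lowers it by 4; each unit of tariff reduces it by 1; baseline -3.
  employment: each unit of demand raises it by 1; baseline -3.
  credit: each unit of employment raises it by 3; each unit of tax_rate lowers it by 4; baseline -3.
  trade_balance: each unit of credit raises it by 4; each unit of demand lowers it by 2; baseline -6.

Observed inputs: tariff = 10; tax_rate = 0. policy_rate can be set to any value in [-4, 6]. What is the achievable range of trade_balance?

-424 to -24

Substituting into the demand equation gives demand = -4*policy_rate - 13.
So employment = -4*policy_rate - 16.
Substituting into the credit equation gives credit = -12*policy_rate - 51.
Substituting into the trade_balance equation gives trade_balance = -40*policy_rate - 184.
Linear in policy_rate, so extremes are at the endpoints: policy_rate = -4 gives trade_balance = -24; policy_rate = 6 gives trade_balance = -424.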